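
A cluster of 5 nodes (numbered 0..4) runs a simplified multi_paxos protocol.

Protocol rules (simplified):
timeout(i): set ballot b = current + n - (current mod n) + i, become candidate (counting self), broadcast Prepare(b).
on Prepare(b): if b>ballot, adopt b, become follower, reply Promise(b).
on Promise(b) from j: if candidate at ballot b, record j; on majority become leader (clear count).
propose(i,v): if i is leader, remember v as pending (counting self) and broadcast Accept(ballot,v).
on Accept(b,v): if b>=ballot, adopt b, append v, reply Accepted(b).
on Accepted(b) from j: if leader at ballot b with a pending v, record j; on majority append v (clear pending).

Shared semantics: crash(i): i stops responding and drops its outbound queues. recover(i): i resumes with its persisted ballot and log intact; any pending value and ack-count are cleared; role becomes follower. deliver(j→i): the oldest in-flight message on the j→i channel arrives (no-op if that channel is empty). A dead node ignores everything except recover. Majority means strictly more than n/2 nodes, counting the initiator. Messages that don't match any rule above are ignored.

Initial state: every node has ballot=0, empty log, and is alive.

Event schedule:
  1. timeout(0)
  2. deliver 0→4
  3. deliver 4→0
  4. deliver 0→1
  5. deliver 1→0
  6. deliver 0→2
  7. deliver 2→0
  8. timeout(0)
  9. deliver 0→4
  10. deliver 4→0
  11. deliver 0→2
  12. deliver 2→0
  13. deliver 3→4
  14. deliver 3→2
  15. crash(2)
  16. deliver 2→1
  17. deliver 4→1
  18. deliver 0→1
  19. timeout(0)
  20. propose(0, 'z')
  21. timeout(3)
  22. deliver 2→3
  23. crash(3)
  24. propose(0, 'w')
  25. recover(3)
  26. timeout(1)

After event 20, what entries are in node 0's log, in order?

empty

after 1 — timeout(0): n0:cand/b5/[-]
after 2 — deliver 0→4: n4:foll/b5/[-]
after 3 — deliver 4→0: ·
after 4 — deliver 0→1: n1:foll/b5/[-]
after 5 — deliver 1→0: n0:lead/b5/[-]
after 6 — deliver 0→2: n2:foll/b5/[-]
after 7 — deliver 2→0: ·
after 8 — timeout(0): n0:cand/b10/[-]
after 9 — deliver 0→4: n4:foll/b10/[-]
after 10 — deliver 4→0: ·
after 11 — deliver 0→2: n2:foll/b10/[-]
after 12 — deliver 2→0: n0:lead/b10/[-]
after 13 — deliver 3→4: ·
after 14 — deliver 3→2: ·
after 15 — crash(2): n2:✗foll/b10/[-]
after 16 — deliver 2→1: ·
after 17 — deliver 4→1: ·
after 18 — deliver 0→1: n1:foll/b10/[-]
after 19 — timeout(0): n0:cand/b15/[-]
after 20 — propose(0,'z'): ·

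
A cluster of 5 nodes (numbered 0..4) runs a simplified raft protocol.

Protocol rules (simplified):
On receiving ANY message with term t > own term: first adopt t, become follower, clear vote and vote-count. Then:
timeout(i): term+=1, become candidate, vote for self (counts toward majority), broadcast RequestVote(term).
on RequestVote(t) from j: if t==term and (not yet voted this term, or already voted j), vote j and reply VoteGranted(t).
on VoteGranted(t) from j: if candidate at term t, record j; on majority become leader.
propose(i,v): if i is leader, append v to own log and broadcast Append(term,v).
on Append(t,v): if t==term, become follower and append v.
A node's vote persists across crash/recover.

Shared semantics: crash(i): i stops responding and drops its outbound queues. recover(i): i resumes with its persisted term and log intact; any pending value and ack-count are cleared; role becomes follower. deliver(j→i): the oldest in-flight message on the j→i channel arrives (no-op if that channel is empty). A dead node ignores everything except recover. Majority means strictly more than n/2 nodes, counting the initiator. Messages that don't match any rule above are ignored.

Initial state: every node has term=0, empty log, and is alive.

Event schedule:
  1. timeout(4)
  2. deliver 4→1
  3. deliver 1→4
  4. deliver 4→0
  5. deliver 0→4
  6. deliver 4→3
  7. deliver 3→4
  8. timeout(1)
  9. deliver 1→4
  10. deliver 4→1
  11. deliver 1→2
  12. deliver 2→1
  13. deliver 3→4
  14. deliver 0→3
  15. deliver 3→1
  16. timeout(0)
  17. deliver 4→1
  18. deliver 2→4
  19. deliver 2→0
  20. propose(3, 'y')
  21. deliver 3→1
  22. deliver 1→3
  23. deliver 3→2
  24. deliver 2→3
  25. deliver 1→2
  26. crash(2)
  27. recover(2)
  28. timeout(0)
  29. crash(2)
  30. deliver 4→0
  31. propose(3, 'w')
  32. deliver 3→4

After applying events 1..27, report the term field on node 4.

2

[1] timeout(4) → N4(cand t1 [-])
[2] deliver 4→1 → N1(foll t1 [-])
[3] deliver 1→4 → ∅
[4] deliver 4→0 → N0(foll t1 [-])
[5] deliver 0→4 → N4(lead t1 [-])
[6] deliver 4→3 → N3(foll t1 [-])
[7] deliver 3→4 → ∅
[8] timeout(1) → N1(cand t2 [-])
[9] deliver 1→4 → N4(foll t2 [-])
[10] deliver 4→1 → ∅
[11] deliver 1→2 → N2(foll t2 [-])
[12] deliver 2→1 → N1(lead t2 [-])
[13] deliver 3→4 → ∅
[14] deliver 0→3 → ∅
[15] deliver 3→1 → ∅
[16] timeout(0) → N0(cand t2 [-])
[17] deliver 4→1 → ∅
[18] deliver 2→4 → ∅
[19] deliver 2→0 → ∅
[20] propose(3,'y') → ∅
[21] deliver 3→1 → ∅
[22] deliver 1→3 → N3(foll t2 [-])
[23] deliver 3→2 → ∅
[24] deliver 2→3 → ∅
[25] deliver 1→2 → ∅
[26] crash(2) → N2(✗foll t2 [-])
[27] recover(2) → N2(foll t2 [-])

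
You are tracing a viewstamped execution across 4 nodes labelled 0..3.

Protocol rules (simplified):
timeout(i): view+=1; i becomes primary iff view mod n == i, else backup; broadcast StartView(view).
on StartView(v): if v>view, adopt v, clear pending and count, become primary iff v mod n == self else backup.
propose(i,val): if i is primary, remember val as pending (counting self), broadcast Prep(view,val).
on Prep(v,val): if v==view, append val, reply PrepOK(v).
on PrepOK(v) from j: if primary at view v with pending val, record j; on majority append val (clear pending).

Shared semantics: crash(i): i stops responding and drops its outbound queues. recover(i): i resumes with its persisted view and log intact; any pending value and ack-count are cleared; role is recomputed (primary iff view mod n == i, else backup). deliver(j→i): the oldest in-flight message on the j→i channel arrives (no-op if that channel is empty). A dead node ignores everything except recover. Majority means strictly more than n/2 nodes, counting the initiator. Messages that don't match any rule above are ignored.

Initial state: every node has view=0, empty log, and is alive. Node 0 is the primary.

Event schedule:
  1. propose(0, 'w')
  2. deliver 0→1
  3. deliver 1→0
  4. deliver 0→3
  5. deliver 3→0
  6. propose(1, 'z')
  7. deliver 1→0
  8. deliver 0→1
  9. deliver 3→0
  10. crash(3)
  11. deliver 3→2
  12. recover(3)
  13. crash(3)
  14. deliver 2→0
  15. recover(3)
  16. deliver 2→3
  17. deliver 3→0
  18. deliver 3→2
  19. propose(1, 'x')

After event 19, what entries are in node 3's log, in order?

e1 propose(0,'w'): ·
e2 deliver 0→1: 1[back,v=0,w]
e3 deliver 1→0: ·
e4 deliver 0→3: 3[back,v=0,w]
e5 deliver 3→0: 0[prim,v=0,w]
e6 propose(1,'z'): ·
e7 deliver 1→0: ·
e8 deliver 0→1: ·
e9 deliver 3→0: ·
e10 crash(3): 3[✗back,v=0,w]
e11 deliver 3→2: ·
e12 recover(3): 3[back,v=0,w]
e13 crash(3): 3[✗back,v=0,w]
e14 deliver 2→0: ·
e15 recover(3): 3[back,v=0,w]
e16 deliver 2→3: ·
e17 deliver 3→0: ·
e18 deliver 3→2: ·
e19 propose(1,'x'): ·

w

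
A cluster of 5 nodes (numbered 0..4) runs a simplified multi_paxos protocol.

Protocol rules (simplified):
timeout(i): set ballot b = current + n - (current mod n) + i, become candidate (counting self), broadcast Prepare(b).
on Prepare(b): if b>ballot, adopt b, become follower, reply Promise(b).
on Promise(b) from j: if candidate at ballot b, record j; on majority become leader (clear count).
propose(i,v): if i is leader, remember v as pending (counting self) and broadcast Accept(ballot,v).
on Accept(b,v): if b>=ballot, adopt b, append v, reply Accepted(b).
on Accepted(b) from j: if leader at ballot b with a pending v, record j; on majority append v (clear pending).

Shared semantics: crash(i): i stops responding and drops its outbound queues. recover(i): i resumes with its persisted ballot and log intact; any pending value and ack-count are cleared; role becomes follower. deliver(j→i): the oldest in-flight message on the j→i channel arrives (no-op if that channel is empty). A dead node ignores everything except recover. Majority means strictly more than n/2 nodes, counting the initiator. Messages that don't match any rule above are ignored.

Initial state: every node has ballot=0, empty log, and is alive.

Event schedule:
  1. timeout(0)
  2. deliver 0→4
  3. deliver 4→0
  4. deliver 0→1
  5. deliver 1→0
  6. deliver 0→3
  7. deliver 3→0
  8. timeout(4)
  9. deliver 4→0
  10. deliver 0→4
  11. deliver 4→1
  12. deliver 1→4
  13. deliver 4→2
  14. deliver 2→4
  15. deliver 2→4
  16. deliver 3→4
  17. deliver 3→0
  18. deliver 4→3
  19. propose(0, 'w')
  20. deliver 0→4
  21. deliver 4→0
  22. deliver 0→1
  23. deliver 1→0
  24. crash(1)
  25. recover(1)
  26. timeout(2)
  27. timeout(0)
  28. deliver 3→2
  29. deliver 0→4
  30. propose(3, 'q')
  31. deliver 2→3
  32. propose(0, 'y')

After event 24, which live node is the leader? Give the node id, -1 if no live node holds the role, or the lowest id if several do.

4

after 1 — timeout(0): n0:cand/b5/[-]
after 2 — deliver 0→4: n4:foll/b5/[-]
after 3 — deliver 4→0: ·
after 4 — deliver 0→1: n1:foll/b5/[-]
after 5 — deliver 1→0: n0:lead/b5/[-]
after 6 — deliver 0→3: n3:foll/b5/[-]
after 7 — deliver 3→0: ·
after 8 — timeout(4): n4:cand/b14/[-]
after 9 — deliver 4→0: n0:foll/b14/[-]
after 10 — deliver 0→4: ·
after 11 — deliver 4→1: n1:foll/b14/[-]
after 12 — deliver 1→4: n4:lead/b14/[-]
after 13 — deliver 4→2: n2:foll/b14/[-]
after 14 — deliver 2→4: ·
after 15 — deliver 2→4: ·
after 16 — deliver 3→4: ·
after 17 — deliver 3→0: ·
after 18 — deliver 4→3: n3:foll/b14/[-]
after 19 — propose(0,'w'): ·
after 20 — deliver 0→4: ·
after 21 — deliver 4→0: ·
after 22 — deliver 0→1: ·
after 23 — deliver 1→0: ·
after 24 — crash(1): n1:✗foll/b14/[-]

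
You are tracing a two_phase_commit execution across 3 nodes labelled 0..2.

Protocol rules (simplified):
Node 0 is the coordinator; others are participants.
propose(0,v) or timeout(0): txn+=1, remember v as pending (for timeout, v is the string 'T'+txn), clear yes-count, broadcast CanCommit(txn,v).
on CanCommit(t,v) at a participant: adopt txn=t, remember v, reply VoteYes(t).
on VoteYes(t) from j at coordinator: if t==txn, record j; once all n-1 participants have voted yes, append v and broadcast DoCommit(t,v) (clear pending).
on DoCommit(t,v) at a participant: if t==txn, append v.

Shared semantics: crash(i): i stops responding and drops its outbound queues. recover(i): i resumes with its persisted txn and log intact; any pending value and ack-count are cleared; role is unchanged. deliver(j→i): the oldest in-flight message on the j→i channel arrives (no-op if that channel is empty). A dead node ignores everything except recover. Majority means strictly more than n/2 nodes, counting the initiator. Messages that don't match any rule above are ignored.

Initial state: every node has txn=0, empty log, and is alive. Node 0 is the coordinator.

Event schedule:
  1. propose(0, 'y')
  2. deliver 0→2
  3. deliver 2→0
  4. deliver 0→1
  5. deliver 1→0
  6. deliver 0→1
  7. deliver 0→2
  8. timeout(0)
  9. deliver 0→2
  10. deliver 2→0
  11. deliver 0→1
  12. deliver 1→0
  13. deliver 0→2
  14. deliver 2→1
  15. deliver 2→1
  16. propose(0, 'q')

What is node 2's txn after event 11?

step 1 propose(0,'y'): 0={coor,t=1,log=-}
step 2 deliver 0→2: 2={part,t=1,log=-}
step 3 deliver 2→0: —
step 4 deliver 0→1: 1={part,t=1,log=-}
step 5 deliver 1→0: 0={coor,t=1,log=y}
step 6 deliver 0→1: 1={part,t=1,log=y}
step 7 deliver 0→2: 2={part,t=1,log=y}
step 8 timeout(0): 0={coor,t=2,log=y}
step 9 deliver 0→2: 2={part,t=2,log=y}
step 10 deliver 2→0: —
step 11 deliver 0→1: 1={part,t=2,log=y}

2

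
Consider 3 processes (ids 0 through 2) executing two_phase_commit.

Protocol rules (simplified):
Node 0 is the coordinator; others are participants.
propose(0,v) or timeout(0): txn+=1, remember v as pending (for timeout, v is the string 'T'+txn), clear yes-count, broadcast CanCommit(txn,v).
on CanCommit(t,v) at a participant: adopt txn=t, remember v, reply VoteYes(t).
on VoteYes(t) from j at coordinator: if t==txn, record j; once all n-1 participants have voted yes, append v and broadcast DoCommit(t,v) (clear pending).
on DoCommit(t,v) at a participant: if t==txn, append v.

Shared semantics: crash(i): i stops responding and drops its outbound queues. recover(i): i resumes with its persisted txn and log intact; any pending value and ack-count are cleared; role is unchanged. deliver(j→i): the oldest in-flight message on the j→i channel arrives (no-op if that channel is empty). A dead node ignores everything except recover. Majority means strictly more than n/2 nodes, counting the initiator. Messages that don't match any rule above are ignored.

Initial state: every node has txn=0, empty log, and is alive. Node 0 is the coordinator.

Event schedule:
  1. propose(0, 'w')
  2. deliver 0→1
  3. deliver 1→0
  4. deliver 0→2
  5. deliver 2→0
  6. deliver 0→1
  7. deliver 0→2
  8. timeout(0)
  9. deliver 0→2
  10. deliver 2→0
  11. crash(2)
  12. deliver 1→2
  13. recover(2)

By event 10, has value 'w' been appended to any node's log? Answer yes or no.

e1 propose(0,'w'): 0[coor,t=1,-]
e2 deliver 0→1: 1[part,t=1,-]
e3 deliver 1→0: ·
e4 deliver 0→2: 2[part,t=1,-]
e5 deliver 2→0: 0[coor,t=1,w]
e6 deliver 0→1: 1[part,t=1,w]
e7 deliver 0→2: 2[part,t=1,w]
e8 timeout(0): 0[coor,t=2,w]
e9 deliver 0→2: 2[part,t=2,w]
e10 deliver 2→0: ·

yes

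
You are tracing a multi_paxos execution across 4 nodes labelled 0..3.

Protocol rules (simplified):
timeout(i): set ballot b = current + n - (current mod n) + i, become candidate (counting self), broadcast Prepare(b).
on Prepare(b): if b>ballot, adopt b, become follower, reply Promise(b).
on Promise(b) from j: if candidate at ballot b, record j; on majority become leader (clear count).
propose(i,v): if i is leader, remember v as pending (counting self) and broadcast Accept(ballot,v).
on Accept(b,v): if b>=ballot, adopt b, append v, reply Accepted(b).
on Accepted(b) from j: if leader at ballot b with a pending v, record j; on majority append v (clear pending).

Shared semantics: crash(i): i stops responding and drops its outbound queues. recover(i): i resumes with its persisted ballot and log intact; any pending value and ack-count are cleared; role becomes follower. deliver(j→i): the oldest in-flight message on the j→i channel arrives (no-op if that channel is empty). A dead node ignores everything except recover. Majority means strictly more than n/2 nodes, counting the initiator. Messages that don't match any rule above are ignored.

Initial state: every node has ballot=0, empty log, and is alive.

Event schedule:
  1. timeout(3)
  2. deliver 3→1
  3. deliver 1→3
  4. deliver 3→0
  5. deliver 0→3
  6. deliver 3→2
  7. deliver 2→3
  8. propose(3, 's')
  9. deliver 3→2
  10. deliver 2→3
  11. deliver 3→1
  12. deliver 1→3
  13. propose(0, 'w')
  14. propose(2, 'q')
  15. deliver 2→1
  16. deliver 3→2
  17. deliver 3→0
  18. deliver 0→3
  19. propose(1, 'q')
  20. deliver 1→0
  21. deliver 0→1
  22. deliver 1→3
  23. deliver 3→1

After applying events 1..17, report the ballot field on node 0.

7

e1 timeout(3): 3[cand,b=7,-]
e2 deliver 3→1: 1[foll,b=7,-]
e3 deliver 1→3: ·
e4 deliver 3→0: 0[foll,b=7,-]
e5 deliver 0→3: 3[lead,b=7,-]
e6 deliver 3→2: 2[foll,b=7,-]
e7 deliver 2→3: ·
e8 propose(3,'s'): ·
e9 deliver 3→2: 2[foll,b=7,s]
e10 deliver 2→3: ·
e11 deliver 3→1: 1[foll,b=7,s]
e12 deliver 1→3: 3[lead,b=7,s]
e13 propose(0,'w'): ·
e14 propose(2,'q'): ·
e15 deliver 2→1: ·
e16 deliver 3→2: ·
e17 deliver 3→0: 0[foll,b=7,s]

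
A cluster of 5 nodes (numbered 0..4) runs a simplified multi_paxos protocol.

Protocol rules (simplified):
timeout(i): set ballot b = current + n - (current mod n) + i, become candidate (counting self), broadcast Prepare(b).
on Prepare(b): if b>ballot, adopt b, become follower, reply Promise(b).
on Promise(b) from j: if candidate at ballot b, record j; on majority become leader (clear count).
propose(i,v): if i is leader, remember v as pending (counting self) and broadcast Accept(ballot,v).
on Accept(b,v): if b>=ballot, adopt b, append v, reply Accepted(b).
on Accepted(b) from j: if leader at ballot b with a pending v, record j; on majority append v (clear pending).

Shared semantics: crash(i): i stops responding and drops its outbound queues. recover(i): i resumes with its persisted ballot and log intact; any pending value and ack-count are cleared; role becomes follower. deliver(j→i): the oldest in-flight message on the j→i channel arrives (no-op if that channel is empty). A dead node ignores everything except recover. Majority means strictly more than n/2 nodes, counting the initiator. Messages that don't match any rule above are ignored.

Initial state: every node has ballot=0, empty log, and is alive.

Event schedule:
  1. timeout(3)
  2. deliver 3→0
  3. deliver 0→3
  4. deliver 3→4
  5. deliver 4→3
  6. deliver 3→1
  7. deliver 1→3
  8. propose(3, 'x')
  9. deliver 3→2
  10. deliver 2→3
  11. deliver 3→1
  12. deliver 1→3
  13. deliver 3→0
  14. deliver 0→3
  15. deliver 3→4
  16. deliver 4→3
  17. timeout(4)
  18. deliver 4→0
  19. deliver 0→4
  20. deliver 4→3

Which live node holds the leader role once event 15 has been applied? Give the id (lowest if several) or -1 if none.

3

step 1 timeout(3): 3={cand,b=8,log=-}
step 2 deliver 3→0: 0={foll,b=8,log=-}
step 3 deliver 0→3: —
step 4 deliver 3→4: 4={foll,b=8,log=-}
step 5 deliver 4→3: 3={lead,b=8,log=-}
step 6 deliver 3→1: 1={foll,b=8,log=-}
step 7 deliver 1→3: —
step 8 propose(3,'x'): —
step 9 deliver 3→2: 2={foll,b=8,log=-}
step 10 deliver 2→3: —
step 11 deliver 3→1: 1={foll,b=8,log=x}
step 12 deliver 1→3: —
step 13 deliver 3→0: 0={foll,b=8,log=x}
step 14 deliver 0→3: 3={lead,b=8,log=x}
step 15 deliver 3→4: 4={foll,b=8,log=x}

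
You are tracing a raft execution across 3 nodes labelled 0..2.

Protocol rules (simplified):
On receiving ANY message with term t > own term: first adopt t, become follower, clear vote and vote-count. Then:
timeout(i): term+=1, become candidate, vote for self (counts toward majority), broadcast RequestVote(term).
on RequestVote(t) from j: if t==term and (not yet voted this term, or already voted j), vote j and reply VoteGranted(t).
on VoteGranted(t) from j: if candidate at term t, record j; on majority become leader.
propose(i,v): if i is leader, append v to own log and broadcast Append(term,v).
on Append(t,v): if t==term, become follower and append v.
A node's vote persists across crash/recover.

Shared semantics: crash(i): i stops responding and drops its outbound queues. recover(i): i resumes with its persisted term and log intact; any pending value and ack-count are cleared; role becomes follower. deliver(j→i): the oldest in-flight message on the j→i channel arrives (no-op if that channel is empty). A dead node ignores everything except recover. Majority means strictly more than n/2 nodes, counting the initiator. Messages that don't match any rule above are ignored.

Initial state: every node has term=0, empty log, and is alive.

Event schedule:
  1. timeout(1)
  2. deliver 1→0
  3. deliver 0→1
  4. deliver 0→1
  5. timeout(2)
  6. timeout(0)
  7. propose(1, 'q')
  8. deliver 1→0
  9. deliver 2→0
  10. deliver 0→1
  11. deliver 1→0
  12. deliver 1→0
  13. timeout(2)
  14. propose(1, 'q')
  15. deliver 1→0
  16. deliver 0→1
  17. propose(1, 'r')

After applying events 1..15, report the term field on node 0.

[1] timeout(1) → N1(cand t1 [-])
[2] deliver 1→0 → N0(foll t1 [-])
[3] deliver 0→1 → N1(lead t1 [-])
[4] deliver 0→1 → ∅
[5] timeout(2) → N2(cand t1 [-])
[6] timeout(0) → N0(cand t2 [-])
[7] propose(1,'q') → N1(lead t1 [q])
[8] deliver 1→0 → ∅
[9] deliver 2→0 → ∅
[10] deliver 0→1 → N1(foll t2 [q])
[11] deliver 1→0 → N0(lead t2 [-])
[12] deliver 1→0 → ∅
[13] timeout(2) → N2(cand t2 [-])
[14] propose(1,'q') → ∅
[15] deliver 1→0 → ∅

2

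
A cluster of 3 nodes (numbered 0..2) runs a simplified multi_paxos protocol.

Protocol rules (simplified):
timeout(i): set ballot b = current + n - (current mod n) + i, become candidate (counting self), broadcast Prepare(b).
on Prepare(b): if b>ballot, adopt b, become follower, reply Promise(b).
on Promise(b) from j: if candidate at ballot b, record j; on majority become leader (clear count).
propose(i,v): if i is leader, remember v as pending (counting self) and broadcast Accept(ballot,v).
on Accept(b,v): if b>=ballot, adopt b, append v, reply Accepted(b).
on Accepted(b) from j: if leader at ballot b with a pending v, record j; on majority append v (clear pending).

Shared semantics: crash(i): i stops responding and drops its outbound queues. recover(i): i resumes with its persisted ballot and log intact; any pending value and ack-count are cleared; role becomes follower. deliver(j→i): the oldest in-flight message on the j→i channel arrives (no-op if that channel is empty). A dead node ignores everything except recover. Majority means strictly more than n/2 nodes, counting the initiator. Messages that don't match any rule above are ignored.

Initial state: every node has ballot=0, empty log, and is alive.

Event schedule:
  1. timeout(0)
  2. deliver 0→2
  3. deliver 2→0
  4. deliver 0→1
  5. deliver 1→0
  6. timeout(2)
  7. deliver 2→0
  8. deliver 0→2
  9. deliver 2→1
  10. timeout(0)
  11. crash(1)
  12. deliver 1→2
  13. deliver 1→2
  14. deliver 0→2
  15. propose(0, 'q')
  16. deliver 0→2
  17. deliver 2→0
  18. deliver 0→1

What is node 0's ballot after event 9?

8

step 1 timeout(0): 0={cand,b=3,log=-}
step 2 deliver 0→2: 2={foll,b=3,log=-}
step 3 deliver 2→0: 0={lead,b=3,log=-}
step 4 deliver 0→1: 1={foll,b=3,log=-}
step 5 deliver 1→0: —
step 6 timeout(2): 2={cand,b=8,log=-}
step 7 deliver 2→0: 0={foll,b=8,log=-}
step 8 deliver 0→2: 2={lead,b=8,log=-}
step 9 deliver 2→1: 1={foll,b=8,log=-}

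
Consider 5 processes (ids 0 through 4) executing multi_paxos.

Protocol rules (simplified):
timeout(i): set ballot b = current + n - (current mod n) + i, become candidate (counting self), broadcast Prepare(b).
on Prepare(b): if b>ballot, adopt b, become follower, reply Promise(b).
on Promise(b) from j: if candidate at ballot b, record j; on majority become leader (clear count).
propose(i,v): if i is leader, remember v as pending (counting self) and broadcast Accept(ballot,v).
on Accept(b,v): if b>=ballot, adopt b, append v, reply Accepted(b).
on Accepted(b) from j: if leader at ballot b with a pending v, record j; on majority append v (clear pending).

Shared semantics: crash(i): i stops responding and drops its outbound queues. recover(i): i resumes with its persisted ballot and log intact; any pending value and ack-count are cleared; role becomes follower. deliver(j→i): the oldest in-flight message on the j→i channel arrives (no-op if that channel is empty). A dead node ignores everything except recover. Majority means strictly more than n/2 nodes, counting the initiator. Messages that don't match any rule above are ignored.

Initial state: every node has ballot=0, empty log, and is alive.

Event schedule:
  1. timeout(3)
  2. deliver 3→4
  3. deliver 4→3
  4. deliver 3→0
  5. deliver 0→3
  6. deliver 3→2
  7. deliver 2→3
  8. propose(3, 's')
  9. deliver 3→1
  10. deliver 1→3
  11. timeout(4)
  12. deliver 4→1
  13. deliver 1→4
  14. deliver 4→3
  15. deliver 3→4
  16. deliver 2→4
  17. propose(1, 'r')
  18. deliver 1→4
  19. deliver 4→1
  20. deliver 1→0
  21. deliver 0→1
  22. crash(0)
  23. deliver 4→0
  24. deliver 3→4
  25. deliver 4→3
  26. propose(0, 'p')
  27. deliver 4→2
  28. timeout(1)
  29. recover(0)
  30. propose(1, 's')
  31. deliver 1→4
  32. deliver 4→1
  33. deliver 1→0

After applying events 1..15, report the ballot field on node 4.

after 1 — timeout(3): n3:cand/b8/[-]
after 2 — deliver 3→4: n4:foll/b8/[-]
after 3 — deliver 4→3: ·
after 4 — deliver 3→0: n0:foll/b8/[-]
after 5 — deliver 0→3: n3:lead/b8/[-]
after 6 — deliver 3→2: n2:foll/b8/[-]
after 7 — deliver 2→3: ·
after 8 — propose(3,'s'): ·
after 9 — deliver 3→1: n1:foll/b8/[-]
after 10 — deliver 1→3: ·
after 11 — timeout(4): n4:cand/b14/[-]
after 12 — deliver 4→1: n1:foll/b14/[-]
after 13 — deliver 1→4: ·
after 14 — deliver 4→3: n3:foll/b14/[-]
after 15 — deliver 3→4: ·

14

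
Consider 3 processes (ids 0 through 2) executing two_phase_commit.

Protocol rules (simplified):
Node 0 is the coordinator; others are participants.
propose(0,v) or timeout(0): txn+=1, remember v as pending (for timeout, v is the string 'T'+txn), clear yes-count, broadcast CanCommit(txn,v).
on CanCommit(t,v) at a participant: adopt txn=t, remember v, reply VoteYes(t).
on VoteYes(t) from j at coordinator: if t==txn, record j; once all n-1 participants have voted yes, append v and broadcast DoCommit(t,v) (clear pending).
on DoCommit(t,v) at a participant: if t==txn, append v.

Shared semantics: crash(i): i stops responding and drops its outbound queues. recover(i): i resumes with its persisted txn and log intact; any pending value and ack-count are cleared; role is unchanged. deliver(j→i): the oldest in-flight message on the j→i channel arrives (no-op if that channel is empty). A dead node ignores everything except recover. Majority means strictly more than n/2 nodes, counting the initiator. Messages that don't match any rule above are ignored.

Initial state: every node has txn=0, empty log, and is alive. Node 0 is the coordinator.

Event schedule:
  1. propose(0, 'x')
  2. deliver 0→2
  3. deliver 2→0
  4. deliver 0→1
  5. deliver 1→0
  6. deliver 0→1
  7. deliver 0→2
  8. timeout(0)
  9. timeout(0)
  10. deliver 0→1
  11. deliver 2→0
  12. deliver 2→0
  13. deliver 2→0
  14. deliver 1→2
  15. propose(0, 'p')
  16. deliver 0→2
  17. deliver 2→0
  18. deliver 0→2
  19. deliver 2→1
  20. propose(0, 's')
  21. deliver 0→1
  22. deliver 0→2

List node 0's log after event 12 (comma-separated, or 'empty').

x

e1 propose(0,'x'): 0[coor,t=1,-]
e2 deliver 0→2: 2[part,t=1,-]
e3 deliver 2→0: ·
e4 deliver 0→1: 1[part,t=1,-]
e5 deliver 1→0: 0[coor,t=1,x]
e6 deliver 0→1: 1[part,t=1,x]
e7 deliver 0→2: 2[part,t=1,x]
e8 timeout(0): 0[coor,t=2,x]
e9 timeout(0): 0[coor,t=3,x]
e10 deliver 0→1: 1[part,t=2,x]
e11 deliver 2→0: ·
e12 deliver 2→0: ·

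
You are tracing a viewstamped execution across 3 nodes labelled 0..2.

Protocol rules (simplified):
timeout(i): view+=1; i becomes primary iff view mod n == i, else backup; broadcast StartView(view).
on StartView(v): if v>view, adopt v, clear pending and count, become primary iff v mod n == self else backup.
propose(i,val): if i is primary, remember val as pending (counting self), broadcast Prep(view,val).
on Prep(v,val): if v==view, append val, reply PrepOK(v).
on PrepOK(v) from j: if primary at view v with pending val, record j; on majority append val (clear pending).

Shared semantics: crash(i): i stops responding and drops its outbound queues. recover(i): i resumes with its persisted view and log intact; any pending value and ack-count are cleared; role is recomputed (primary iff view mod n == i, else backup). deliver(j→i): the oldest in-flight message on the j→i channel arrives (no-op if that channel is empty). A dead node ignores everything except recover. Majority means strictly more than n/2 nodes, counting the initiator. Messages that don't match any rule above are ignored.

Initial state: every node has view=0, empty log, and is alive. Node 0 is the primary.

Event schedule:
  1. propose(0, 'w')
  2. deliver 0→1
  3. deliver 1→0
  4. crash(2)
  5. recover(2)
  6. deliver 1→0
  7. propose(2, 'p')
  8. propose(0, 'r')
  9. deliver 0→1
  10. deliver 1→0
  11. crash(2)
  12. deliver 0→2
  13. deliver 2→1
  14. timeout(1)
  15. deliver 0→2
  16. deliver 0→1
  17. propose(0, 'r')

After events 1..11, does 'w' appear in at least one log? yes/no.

yes

1. propose(0,'w'):  nop
2. deliver 0→1:  <1:back v0 w>
3. deliver 1→0:  <0:prim v0 w>
4. crash(2):  <2:✗back v0 ->
5. recover(2):  <2:back v0 ->
6. deliver 1→0:  nop
7. propose(2,'p'):  nop
8. propose(0,'r'):  nop
9. deliver 0→1:  <1:back v0 w,r>
10. deliver 1→0:  <0:prim v0 w,r>
11. crash(2):  <2:✗back v0 ->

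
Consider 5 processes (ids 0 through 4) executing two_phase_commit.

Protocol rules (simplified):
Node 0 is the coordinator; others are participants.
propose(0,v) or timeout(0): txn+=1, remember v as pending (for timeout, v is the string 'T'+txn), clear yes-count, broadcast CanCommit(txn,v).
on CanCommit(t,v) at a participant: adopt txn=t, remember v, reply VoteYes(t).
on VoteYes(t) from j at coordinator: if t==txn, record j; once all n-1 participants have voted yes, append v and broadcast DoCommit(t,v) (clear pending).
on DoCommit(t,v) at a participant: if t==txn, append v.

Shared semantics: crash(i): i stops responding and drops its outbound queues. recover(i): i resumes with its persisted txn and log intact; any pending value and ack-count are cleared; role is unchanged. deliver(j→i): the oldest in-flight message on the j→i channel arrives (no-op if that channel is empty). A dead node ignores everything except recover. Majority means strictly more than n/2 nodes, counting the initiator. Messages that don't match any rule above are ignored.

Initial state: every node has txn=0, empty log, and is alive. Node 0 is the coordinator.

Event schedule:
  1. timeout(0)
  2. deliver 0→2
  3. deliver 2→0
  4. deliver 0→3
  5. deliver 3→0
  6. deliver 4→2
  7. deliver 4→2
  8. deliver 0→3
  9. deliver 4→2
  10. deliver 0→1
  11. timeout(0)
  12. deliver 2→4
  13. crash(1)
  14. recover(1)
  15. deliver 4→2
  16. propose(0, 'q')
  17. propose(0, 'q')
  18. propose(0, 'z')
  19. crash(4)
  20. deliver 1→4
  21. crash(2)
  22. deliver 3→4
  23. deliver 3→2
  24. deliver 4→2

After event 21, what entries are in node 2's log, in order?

1. timeout(0):  <0:coor t1 ->
2. deliver 0→2:  <2:part t1 ->
3. deliver 2→0:  nop
4. deliver 0→3:  <3:part t1 ->
5. deliver 3→0:  nop
6. deliver 4→2:  nop
7. deliver 4→2:  nop
8. deliver 0→3:  nop
9. deliver 4→2:  nop
10. deliver 0→1:  <1:part t1 ->
11. timeout(0):  <0:coor t2 ->
12. deliver 2→4:  nop
13. crash(1):  <1:✗part t1 ->
14. recover(1):  <1:part t1 ->
15. deliver 4→2:  nop
16. propose(0,'q'):  <0:coor t3 ->
17. propose(0,'q'):  <0:coor t4 ->
18. propose(0,'z'):  <0:coor t5 ->
19. crash(4):  <4:✗part t0 ->
20. deliver 1→4:  nop
21. crash(2):  <2:✗part t1 ->

empty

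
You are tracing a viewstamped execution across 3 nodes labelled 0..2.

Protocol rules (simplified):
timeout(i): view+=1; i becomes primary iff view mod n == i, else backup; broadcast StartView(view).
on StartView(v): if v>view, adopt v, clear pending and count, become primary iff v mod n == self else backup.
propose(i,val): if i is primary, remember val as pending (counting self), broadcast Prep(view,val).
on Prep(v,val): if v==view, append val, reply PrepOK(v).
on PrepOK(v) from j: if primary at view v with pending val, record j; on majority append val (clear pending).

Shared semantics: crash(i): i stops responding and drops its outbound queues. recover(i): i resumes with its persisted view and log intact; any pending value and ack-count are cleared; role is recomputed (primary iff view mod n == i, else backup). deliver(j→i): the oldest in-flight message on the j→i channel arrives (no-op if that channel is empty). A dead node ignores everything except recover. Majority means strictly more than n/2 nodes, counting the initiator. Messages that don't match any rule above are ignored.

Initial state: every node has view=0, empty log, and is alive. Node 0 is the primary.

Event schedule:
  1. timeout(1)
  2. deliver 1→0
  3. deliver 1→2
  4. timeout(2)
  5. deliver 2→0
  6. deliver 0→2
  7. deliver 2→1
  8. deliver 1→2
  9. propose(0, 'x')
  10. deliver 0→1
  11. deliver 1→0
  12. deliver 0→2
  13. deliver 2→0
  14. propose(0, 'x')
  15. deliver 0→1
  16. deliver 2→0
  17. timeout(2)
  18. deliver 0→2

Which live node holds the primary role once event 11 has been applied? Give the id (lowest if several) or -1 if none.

2

e1 timeout(1): 1[prim,v=1,-]
e2 deliver 1→0: 0[back,v=1,-]
e3 deliver 1→2: 2[back,v=1,-]
e4 timeout(2): 2[prim,v=2,-]
e5 deliver 2→0: 0[back,v=2,-]
e6 deliver 0→2: ·
e7 deliver 2→1: 1[back,v=2,-]
e8 deliver 1→2: ·
e9 propose(0,'x'): ·
e10 deliver 0→1: ·
e11 deliver 1→0: ·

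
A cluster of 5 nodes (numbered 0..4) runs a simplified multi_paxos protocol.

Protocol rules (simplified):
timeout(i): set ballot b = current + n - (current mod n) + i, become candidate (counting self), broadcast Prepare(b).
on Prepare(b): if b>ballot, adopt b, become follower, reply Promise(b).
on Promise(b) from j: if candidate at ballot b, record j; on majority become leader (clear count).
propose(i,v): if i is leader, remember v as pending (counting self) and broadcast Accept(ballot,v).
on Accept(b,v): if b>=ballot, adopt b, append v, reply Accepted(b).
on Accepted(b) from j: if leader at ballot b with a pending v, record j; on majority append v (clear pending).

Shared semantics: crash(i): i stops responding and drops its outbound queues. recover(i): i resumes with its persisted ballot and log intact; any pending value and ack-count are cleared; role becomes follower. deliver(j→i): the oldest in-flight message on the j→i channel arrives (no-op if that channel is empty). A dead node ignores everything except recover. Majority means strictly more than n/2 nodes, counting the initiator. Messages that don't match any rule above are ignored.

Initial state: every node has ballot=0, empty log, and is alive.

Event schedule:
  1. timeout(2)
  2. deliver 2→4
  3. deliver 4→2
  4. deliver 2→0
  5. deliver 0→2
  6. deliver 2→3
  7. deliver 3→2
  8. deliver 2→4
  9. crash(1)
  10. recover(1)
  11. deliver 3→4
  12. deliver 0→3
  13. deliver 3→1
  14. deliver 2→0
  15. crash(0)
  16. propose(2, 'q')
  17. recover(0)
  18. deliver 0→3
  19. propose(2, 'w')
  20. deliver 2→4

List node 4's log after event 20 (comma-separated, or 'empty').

q

after 1 — timeout(2): n2:cand/b7/[-]
after 2 — deliver 2→4: n4:foll/b7/[-]
after 3 — deliver 4→2: ·
after 4 — deliver 2→0: n0:foll/b7/[-]
after 5 — deliver 0→2: n2:lead/b7/[-]
after 6 — deliver 2→3: n3:foll/b7/[-]
after 7 — deliver 3→2: ·
after 8 — deliver 2→4: ·
after 9 — crash(1): n1:✗foll/b0/[-]
after 10 — recover(1): n1:foll/b0/[-]
after 11 — deliver 3→4: ·
after 12 — deliver 0→3: ·
after 13 — deliver 3→1: ·
after 14 — deliver 2→0: ·
after 15 — crash(0): n0:✗foll/b7/[-]
after 16 — propose(2,'q'): ·
after 17 — recover(0): n0:foll/b7/[-]
after 18 — deliver 0→3: ·
after 19 — propose(2,'w'): ·
after 20 — deliver 2→4: n4:foll/b7/[q]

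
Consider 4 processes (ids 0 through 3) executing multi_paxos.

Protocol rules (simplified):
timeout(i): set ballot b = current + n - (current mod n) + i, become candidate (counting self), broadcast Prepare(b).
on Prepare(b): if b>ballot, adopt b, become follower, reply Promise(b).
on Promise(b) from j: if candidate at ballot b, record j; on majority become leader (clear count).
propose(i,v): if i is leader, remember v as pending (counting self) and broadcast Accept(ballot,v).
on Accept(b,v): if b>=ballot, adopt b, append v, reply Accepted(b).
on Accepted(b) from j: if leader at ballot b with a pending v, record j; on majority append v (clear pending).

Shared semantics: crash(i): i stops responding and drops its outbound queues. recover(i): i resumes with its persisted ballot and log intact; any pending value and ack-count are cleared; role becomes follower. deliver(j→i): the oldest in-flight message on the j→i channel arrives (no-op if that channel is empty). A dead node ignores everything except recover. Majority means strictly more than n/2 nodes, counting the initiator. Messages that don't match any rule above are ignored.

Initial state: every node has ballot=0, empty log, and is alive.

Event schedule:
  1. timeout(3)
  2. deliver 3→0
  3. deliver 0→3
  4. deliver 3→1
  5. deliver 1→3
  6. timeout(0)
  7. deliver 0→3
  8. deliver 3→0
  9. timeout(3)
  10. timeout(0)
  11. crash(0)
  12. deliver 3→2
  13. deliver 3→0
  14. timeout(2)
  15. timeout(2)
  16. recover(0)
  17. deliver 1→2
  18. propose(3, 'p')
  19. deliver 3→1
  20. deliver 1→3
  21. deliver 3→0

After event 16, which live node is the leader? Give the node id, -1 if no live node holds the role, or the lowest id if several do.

1. timeout(3):  <3:cand b7 ->
2. deliver 3→0:  <0:foll b7 ->
3. deliver 0→3:  nop
4. deliver 3→1:  <1:foll b7 ->
5. deliver 1→3:  <3:lead b7 ->
6. timeout(0):  <0:cand b8 ->
7. deliver 0→3:  <3:foll b8 ->
8. deliver 3→0:  nop
9. timeout(3):  <3:cand b15 ->
10. timeout(0):  <0:cand b12 ->
11. crash(0):  <0:✗cand b12 ->
12. deliver 3→2:  <2:foll b7 ->
13. deliver 3→0:  nop
14. timeout(2):  <2:cand b10 ->
15. timeout(2):  <2:cand b14 ->
16. recover(0):  <0:foll b12 ->

-1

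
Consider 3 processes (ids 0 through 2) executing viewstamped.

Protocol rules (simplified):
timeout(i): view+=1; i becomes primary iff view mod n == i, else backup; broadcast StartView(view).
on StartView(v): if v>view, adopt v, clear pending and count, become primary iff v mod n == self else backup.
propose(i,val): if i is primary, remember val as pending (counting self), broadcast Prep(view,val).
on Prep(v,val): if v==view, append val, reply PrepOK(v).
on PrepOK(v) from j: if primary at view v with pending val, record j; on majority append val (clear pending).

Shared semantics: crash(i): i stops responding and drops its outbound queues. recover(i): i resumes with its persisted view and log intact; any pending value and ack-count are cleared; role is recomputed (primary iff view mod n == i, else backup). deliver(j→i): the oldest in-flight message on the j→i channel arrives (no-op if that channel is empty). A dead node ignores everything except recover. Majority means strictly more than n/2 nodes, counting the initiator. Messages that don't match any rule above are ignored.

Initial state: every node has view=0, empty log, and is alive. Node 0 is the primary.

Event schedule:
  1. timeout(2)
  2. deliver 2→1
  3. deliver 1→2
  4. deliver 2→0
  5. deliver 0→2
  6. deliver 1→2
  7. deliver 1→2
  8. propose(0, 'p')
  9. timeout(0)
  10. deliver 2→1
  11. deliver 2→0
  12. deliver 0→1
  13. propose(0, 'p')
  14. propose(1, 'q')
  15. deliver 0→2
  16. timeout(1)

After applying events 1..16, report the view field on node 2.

2

e1 timeout(2): 2[back,v=1,-]
e2 deliver 2→1: 1[prim,v=1,-]
e3 deliver 1→2: ·
e4 deliver 2→0: 0[back,v=1,-]
e5 deliver 0→2: ·
e6 deliver 1→2: ·
e7 deliver 1→2: ·
e8 propose(0,'p'): ·
e9 timeout(0): 0[back,v=2,-]
e10 deliver 2→1: ·
e11 deliver 2→0: ·
e12 deliver 0→1: 1[back,v=2,-]
e13 propose(0,'p'): ·
e14 propose(1,'q'): ·
e15 deliver 0→2: 2[prim,v=2,-]
e16 timeout(1): 1[back,v=3,-]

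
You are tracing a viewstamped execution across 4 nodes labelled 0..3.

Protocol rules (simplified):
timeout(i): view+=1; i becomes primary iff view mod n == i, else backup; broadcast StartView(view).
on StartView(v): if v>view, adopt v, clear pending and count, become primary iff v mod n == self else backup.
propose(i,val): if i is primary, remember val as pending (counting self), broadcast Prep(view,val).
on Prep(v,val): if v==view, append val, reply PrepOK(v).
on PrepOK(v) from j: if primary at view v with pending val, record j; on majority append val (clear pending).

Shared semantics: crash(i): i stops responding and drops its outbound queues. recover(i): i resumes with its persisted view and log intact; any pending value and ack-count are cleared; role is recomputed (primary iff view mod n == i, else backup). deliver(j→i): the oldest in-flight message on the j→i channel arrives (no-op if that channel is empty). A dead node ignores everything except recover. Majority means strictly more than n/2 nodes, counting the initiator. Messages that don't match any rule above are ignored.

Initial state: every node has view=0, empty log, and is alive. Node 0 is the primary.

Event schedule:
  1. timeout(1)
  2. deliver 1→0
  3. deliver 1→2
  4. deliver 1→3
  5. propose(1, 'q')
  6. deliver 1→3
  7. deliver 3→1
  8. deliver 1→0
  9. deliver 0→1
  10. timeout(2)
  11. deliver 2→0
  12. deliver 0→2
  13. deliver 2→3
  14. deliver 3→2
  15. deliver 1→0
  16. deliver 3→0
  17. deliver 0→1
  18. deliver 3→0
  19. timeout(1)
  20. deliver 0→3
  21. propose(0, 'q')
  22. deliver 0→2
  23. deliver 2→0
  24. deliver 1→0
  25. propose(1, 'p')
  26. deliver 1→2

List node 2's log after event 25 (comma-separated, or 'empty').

after 1 — timeout(1): n1:prim/v1/[-]
after 2 — deliver 1→0: n0:back/v1/[-]
after 3 — deliver 1→2: n2:back/v1/[-]
after 4 — deliver 1→3: n3:back/v1/[-]
after 5 — propose(1,'q'): ·
after 6 — deliver 1→3: n3:back/v1/[q]
after 7 — deliver 3→1: ·
after 8 — deliver 1→0: n0:back/v1/[q]
after 9 — deliver 0→1: n1:prim/v1/[q]
after 10 — timeout(2): n2:prim/v2/[-]
after 11 — deliver 2→0: n0:back/v2/[q]
after 12 — deliver 0→2: ·
after 13 — deliver 2→3: n3:back/v2/[q]
after 14 — deliver 3→2: ·
after 15 — deliver 1→0: ·
after 16 — deliver 3→0: ·
after 17 — deliver 0→1: ·
after 18 — deliver 3→0: ·
after 19 — timeout(1): n1:back/v2/[q]
after 20 — deliver 0→3: ·
after 21 — propose(0,'q'): ·
after 22 — deliver 0→2: ·
after 23 — deliver 2→0: ·
after 24 — deliver 1→0: ·
after 25 — propose(1,'p'): ·

empty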